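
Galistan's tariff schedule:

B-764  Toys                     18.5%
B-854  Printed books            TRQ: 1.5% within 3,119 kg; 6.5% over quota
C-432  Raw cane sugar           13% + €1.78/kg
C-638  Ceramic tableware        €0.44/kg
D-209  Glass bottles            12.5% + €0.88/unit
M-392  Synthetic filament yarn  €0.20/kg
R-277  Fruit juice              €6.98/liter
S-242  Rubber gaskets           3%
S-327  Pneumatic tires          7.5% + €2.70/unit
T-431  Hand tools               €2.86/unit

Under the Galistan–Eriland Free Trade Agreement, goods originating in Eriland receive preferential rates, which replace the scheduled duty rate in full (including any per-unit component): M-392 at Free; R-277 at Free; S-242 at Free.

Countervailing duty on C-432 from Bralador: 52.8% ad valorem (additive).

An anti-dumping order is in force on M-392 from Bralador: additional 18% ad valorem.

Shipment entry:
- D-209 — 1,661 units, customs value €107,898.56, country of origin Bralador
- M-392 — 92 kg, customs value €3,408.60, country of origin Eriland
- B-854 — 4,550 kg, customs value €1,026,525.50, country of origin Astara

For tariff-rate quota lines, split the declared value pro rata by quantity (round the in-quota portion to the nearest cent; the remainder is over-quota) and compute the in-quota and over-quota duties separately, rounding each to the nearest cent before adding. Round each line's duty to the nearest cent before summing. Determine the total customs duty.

€46,489.27

Line 1 (D-209, Bralador, 1,661 units, €107,898.56):
Base rate for D-209 is 12.5% + €0.88/unit.
Duty = €107,898.56 × 12.5% + 1,661 × €0.88 = €14,949.00.
Line 2 (M-392, Eriland, 92 kg, €3,408.60):
Base rate for M-392 is €0.20/kg.
Origin Eriland qualifies under the Galistan–Eriland agreement and M-392 is covered: preferential rate Free applies instead.
The additional-duty order on M-392 targets Bralador, not Eriland; it does not apply.
Duty = €3,408.60 × 0% = €0.00.
Line 3 (B-854, Astara, 4,550 kg, €1,026,525.50):
Code B-854 is under a tariff-rate quota (threshold 3,119 kg). In-quota: 3,119 kg at 1.5%; over-quota: 1,431 kg at 6.5%.
Pro-rata value split: in-quota = €1,026,525.50 × 3,119/4,550 = €703,677.59; over-quota = €1,026,525.50 − €703,677.59 = €322,847.91.
In-quota duty = €703,677.59 × 1.5% = €10,555.16. Over-quota duty = €322,847.91 × 6.5% = €20,985.11.
Line duty = €10,555.16 + €20,985.11 = €31,540.27.
Total = €14,949.00 + €0.00 + €31,540.27 = €46,489.27.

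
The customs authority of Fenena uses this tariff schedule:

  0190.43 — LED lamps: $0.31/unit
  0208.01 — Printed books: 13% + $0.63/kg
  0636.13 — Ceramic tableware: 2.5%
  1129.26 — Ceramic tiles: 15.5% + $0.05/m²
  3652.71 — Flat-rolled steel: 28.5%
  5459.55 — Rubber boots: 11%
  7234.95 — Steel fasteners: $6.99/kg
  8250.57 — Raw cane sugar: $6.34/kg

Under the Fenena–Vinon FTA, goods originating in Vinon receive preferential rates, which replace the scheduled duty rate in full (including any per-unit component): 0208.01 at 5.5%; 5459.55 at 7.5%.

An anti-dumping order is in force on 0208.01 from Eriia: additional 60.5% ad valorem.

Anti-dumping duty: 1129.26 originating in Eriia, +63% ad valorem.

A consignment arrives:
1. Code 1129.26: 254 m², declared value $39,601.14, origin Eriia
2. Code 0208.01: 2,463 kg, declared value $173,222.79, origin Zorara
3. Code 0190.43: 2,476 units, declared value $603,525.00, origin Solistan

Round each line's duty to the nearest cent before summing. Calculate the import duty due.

$55,937.80

Line 1 (1129.26, Eriia, 254 m², $39,601.14):
Base rate for 1129.26 is 15.5% + $0.05/m².
Additional duty on 1129.26 from Eriia: +63%. Applied ad valorem rate: 15.5% + 63% = 78.5%.
Duty = $39,601.14 × 78.5% + 254 × $0.05 = $31,099.59.
Line 2 (0208.01, Zorara, 2,463 kg, $173,222.79):
Base rate for 0208.01 is 13% + $0.63/kg.
0208.01 has an FTA preferential rate, but origin Zorara is not Vinon; base rate stands.
The additional-duty order on 0208.01 targets Eriia, not Zorara; it does not apply.
Duty = $173,222.79 × 13% + 2,463 × $0.63 = $24,070.65.
Line 3 (0190.43, Solistan, 2,476 units, $603,525.00):
Base rate for 0190.43 is $0.31/unit.
Duty = 2,476 × $0.31 = $767.56.
Total = $31,099.59 + $24,070.65 + $767.56 = $55,937.80.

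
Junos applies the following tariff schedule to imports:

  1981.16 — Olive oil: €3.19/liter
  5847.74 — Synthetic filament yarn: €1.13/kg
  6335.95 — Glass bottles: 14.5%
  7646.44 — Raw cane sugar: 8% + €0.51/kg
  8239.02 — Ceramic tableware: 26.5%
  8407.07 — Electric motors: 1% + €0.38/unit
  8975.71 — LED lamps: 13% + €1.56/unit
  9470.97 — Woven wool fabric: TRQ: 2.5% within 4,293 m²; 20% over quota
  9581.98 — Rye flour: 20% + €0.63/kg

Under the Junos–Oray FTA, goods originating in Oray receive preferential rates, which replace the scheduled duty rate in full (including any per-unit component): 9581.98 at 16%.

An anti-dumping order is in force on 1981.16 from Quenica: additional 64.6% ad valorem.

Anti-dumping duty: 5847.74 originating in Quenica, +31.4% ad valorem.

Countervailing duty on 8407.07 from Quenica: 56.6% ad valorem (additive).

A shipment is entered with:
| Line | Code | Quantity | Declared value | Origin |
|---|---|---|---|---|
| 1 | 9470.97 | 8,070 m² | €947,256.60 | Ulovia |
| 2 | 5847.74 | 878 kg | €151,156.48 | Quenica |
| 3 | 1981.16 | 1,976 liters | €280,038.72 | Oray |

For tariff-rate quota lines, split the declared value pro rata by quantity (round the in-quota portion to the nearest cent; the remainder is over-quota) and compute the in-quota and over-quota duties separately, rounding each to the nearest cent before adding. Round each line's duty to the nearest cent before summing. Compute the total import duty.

Line 1 (9470.97, Ulovia, 8,070 m², €947,256.60):
Code 9470.97 is under a tariff-rate quota (threshold 4,293 m²). In-quota: 4,293 m² at 2.5%; over-quota: 3,777 m² at 20%.
Pro-rata value split: in-quota = €947,256.60 × 4,293/8,070 = €503,912.34; over-quota = €947,256.60 − €503,912.34 = €443,344.26.
In-quota duty = €503,912.34 × 2.5% = €12,597.81. Over-quota duty = €443,344.26 × 20% = €88,668.85.
Line duty = €12,597.81 + €88,668.85 = €101,266.66.
Line 2 (5847.74, Quenica, 878 kg, €151,156.48):
Base rate for 5847.74 is €1.13/kg.
Additional duty on 5847.74 from Quenica: +31.4% ad valorem. Applied ad valorem rate = 31.4%.
Duty = €151,156.48 × 31.4% + 878 × €1.13 = €48,455.27.
Line 3 (1981.16, Oray, 1,976 liters, €280,038.72):
Base rate for 1981.16 is €3.19/liter.
Origin Oray is the FTA partner but 1981.16 is not on the preference list; base rate stands.
The additional-duty order on 1981.16 targets Quenica, not Oray; it does not apply.
Duty = 1,976 × €3.19 = €6,303.44.
Total = €101,266.66 + €48,455.27 + €6,303.44 = €156,025.37.

€156,025.37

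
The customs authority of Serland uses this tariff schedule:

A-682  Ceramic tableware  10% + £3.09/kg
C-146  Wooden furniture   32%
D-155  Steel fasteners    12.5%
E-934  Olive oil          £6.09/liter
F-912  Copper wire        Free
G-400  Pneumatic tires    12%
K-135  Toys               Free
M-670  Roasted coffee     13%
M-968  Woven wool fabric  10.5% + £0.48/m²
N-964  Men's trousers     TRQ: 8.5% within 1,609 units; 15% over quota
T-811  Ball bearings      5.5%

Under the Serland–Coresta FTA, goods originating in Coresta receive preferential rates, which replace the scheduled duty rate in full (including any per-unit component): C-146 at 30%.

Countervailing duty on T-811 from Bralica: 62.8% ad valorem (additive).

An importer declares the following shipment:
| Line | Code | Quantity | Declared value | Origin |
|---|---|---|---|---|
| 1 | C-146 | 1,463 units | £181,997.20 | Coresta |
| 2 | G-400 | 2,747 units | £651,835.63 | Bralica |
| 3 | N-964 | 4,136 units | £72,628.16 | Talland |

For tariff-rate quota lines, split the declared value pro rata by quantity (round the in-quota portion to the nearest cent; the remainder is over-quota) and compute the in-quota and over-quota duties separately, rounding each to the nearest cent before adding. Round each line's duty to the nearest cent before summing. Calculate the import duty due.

Line 1 (C-146, Coresta, 1,463 units, £181,997.20):
Base rate for C-146 is 32%.
Origin Coresta qualifies under the Serland–Coresta agreement and C-146 is covered: preferential rate 30% applies instead.
Duty = £181,997.20 × 30% = £54,599.16.
Line 2 (G-400, Bralica, 2,747 units, £651,835.63):
Base rate for G-400 is 12%.
Duty = £651,835.63 × 12% = £78,220.28.
Line 3 (N-964, Talland, 4,136 units, £72,628.16):
Code N-964 is under a tariff-rate quota (threshold 1,609 units). In-quota: 1,609 units at 8.5%; over-quota: 2,527 units at 15%.
Pro-rata value split: in-quota = £72,628.16 × 1,609/4,136 = £28,254.04; over-quota = £72,628.16 − £28,254.04 = £44,374.12.
In-quota duty = £28,254.04 × 8.5% = £2,401.59. Over-quota duty = £44,374.12 × 15% = £6,656.12.
Line duty = £2,401.59 + £6,656.12 = £9,057.71.
Total = £54,599.16 + £78,220.28 + £9,057.71 = £141,877.15.

£141,877.15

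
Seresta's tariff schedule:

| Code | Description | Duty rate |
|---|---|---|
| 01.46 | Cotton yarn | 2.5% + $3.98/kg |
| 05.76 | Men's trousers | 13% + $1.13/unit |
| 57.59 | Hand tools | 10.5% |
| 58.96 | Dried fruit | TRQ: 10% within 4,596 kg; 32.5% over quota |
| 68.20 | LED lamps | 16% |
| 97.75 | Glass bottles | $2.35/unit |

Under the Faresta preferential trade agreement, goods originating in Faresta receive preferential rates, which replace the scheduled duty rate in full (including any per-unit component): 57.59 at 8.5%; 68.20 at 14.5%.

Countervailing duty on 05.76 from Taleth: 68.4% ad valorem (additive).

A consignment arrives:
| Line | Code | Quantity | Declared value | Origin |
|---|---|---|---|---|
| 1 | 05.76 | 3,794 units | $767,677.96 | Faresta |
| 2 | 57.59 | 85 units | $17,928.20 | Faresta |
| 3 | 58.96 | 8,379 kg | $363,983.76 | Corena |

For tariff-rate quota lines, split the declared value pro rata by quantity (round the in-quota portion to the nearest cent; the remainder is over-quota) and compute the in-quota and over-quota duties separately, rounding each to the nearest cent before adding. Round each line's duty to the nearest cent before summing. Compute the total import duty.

Line 1 (05.76, Faresta, 3,794 units, $767,677.96):
Base rate for 05.76 is 13% + $1.13/unit.
Origin Faresta is the FTA partner but 05.76 is not on the preference list; base rate stands.
The additional-duty order on 05.76 targets Taleth, not Faresta; it does not apply.
Duty = $767,677.96 × 13% + 3,794 × $1.13 = $104,085.35.
Line 2 (57.59, Faresta, 85 units, $17,928.20):
Base rate for 57.59 is 10.5%.
Origin Faresta qualifies under the Seresta–Faresta agreement and 57.59 is covered: preferential rate 8.5% applies instead.
Duty = $17,928.20 × 8.5% = $1,523.90.
Line 3 (58.96, Corena, 8,379 kg, $363,983.76):
Code 58.96 is under a tariff-rate quota (threshold 4,596 kg). In-quota: 4,596 kg at 10%; over-quota: 3,783 kg at 32.5%.
Pro-rata value split: in-quota = $363,983.76 × 4,596/8,379 = $199,650.24; over-quota = $363,983.76 − $199,650.24 = $164,333.52.
In-quota duty = $199,650.24 × 10% = $19,965.02. Over-quota duty = $164,333.52 × 32.5% = $53,408.39.
Line duty = $19,965.02 + $53,408.39 = $73,373.41.
Total = $104,085.35 + $1,523.90 + $73,373.41 = $178,982.66.

$178,982.66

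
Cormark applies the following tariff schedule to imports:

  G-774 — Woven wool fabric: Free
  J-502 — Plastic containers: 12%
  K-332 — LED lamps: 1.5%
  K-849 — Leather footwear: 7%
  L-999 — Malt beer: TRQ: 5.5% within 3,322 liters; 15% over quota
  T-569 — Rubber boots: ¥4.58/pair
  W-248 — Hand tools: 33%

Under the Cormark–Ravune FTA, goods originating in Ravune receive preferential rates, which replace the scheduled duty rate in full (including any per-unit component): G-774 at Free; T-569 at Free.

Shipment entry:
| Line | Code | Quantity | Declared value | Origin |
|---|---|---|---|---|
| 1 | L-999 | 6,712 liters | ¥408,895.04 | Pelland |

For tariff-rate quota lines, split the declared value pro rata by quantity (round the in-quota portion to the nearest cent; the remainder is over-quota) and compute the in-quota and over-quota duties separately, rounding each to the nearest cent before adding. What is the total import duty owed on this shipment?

Line 1 (L-999, Pelland, 6,712 liters, ¥408,895.04):
Code L-999 is under a tariff-rate quota (threshold 3,322 liters). In-quota: 3,322 liters at 5.5%; over-quota: 3,390 liters at 15%.
Pro-rata value split: in-quota = ¥408,895.04 × 3,322/6,712 = ¥202,376.24; over-quota = ¥408,895.04 − ¥202,376.24 = ¥206,518.80.
In-quota duty = ¥202,376.24 × 5.5% = ¥11,130.69. Over-quota duty = ¥206,518.80 × 15% = ¥30,977.82.
Line duty = ¥11,130.69 + ¥30,977.82 = ¥42,108.51.

¥42,108.51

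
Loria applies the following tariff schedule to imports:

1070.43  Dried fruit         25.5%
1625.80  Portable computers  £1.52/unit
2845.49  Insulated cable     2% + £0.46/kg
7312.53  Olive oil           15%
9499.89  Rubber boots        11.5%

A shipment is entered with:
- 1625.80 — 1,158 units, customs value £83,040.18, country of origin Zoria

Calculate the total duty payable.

Line 1 (1625.80, Zoria, 1,158 units, £83,040.18):
Base rate for 1625.80 is £1.52/unit.
Duty = 1,158 × £1.52 = £1,760.16.

£1,760.16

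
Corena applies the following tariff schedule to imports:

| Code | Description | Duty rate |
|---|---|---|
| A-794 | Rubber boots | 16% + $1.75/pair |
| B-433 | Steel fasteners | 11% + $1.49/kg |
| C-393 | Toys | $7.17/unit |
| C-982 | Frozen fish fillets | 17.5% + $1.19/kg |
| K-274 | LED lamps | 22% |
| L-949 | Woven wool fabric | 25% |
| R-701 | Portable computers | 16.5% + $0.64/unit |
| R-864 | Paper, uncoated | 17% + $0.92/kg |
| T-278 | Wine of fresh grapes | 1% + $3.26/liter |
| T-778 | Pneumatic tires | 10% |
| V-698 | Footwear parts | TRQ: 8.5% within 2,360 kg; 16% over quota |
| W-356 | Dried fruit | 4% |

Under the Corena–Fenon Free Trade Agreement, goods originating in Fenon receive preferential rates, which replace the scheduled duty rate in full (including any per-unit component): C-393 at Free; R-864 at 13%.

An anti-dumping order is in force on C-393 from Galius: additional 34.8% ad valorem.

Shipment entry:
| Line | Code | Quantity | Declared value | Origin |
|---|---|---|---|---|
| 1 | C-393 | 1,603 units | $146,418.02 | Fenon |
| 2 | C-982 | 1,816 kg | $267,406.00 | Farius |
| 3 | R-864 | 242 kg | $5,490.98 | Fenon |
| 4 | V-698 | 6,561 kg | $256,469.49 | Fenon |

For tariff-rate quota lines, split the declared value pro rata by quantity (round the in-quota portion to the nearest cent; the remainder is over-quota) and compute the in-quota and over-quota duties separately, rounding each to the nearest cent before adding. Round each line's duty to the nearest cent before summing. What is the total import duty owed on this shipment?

Line 1 (C-393, Fenon, 1,603 units, $146,418.02):
Base rate for C-393 is $7.17/unit.
Origin Fenon qualifies under the Corena–Fenon agreement and C-393 is covered: preferential rate Free applies instead.
The additional-duty order on C-393 targets Galius, not Fenon; it does not apply.
Duty = $146,418.02 × 0% = $0.00.
Line 2 (C-982, Farius, 1,816 kg, $267,406.00):
Base rate for C-982 is 17.5% + $1.19/kg.
Duty = $267,406.00 × 17.5% + 1,816 × $1.19 = $48,957.09.
Line 3 (R-864, Fenon, 242 kg, $5,490.98):
Base rate for R-864 is 17% + $0.92/kg.
Origin Fenon qualifies under the Corena–Fenon agreement and R-864 is covered: preferential rate 13% applies instead.
Duty = $5,490.98 × 13% = $713.83.
Line 4 (V-698, Fenon, 6,561 kg, $256,469.49):
Code V-698 is under a tariff-rate quota (threshold 2,360 kg). In-quota: 2,360 kg at 8.5%; over-quota: 4,201 kg at 16%.
Pro-rata value split: in-quota = $256,469.49 × 2,360/6,561 = $92,252.40; over-quota = $256,469.49 − $92,252.40 = $164,217.09.
In-quota duty = $92,252.40 × 8.5% = $7,841.45. Over-quota duty = $164,217.09 × 16% = $26,274.73.
Line duty = $7,841.45 + $26,274.73 = $34,116.18.
Total = $0.00 + $48,957.09 + $713.83 + $34,116.18 = $83,787.10.

$83,787.10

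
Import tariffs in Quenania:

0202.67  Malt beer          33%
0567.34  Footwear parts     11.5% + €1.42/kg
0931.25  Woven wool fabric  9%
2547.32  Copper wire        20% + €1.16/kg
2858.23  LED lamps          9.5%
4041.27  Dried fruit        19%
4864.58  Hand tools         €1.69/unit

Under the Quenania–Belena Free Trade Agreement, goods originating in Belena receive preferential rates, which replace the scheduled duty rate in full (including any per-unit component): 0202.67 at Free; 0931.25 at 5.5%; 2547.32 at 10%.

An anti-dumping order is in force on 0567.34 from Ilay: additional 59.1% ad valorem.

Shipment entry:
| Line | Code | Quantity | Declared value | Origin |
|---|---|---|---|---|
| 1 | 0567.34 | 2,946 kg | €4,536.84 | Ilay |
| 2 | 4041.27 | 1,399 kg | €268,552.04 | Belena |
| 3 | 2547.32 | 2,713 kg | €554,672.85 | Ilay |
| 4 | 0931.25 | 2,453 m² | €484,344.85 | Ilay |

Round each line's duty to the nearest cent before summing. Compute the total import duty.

Line 1 (0567.34, Ilay, 2,946 kg, €4,536.84):
Base rate for 0567.34 is 11.5% + €1.42/kg.
Additional duty on 0567.34 from Ilay: +59.1%. Applied ad valorem rate: 11.5% + 59.1% = 70.6%.
Duty = €4,536.84 × 70.6% + 2,946 × €1.42 = €7,386.33.
Line 2 (4041.27, Belena, 1,399 kg, €268,552.04):
Base rate for 4041.27 is 19%.
Origin Belena is the FTA partner but 4041.27 is not on the preference list; base rate stands.
Duty = €268,552.04 × 19% = €51,024.89.
Line 3 (2547.32, Ilay, 2,713 kg, €554,672.85):
Base rate for 2547.32 is 20% + €1.16/kg.
2547.32 has an FTA preferential rate, but origin Ilay is not Belena; base rate stands.
Duty = €554,672.85 × 20% + 2,713 × €1.16 = €114,081.65.
Line 4 (0931.25, Ilay, 2,453 m², €484,344.85):
Base rate for 0931.25 is 9%.
0931.25 has an FTA preferential rate, but origin Ilay is not Belena; base rate stands.
Duty = €484,344.85 × 9% = €43,591.04.
Total = €7,386.33 + €51,024.89 + €114,081.65 + €43,591.04 = €216,083.91.

€216,083.91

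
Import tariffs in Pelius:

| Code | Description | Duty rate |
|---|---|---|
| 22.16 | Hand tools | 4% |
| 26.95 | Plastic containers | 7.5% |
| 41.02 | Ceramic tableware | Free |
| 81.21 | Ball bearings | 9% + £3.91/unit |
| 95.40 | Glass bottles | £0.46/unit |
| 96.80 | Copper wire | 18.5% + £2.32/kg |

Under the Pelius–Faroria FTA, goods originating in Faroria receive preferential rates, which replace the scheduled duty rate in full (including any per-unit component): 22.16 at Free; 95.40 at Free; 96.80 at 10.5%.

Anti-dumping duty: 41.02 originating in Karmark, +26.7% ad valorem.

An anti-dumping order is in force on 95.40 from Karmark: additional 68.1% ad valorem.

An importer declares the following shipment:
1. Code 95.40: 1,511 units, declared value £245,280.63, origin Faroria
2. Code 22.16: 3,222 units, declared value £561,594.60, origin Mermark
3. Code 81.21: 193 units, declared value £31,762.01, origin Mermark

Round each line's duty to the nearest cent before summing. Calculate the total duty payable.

Line 1 (95.40, Faroria, 1,511 units, £245,280.63):
Base rate for 95.40 is £0.46/unit.
Origin Faroria qualifies under the Pelius–Faroria agreement and 95.40 is covered: preferential rate Free applies instead.
The additional-duty order on 95.40 targets Karmark, not Faroria; it does not apply.
Duty = £245,280.63 × 0% = £0.00.
Line 2 (22.16, Mermark, 3,222 units, £561,594.60):
Base rate for 22.16 is 4%.
22.16 has an FTA preferential rate, but origin Mermark is not Faroria; base rate stands.
Duty = £561,594.60 × 4% = £22,463.78.
Line 3 (81.21, Mermark, 193 units, £31,762.01):
Base rate for 81.21 is 9% + £3.91/unit.
Duty = £31,762.01 × 9% + 193 × £3.91 = £3,613.21.
Total = £0.00 + £22,463.78 + £3,613.21 = £26,076.99.

£26,076.99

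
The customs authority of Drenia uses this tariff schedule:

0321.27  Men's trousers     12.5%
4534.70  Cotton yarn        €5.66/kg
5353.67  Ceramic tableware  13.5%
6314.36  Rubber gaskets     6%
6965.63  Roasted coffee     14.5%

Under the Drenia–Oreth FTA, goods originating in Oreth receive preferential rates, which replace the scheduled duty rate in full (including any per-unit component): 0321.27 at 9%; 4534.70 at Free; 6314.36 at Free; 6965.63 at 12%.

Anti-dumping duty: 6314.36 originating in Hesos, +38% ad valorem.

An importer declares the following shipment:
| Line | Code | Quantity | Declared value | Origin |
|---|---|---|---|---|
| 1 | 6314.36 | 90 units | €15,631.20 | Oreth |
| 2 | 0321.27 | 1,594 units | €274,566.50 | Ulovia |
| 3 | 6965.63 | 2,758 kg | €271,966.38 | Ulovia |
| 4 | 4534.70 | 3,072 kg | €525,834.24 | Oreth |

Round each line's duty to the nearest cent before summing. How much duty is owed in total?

€73,755.94

Line 1 (6314.36, Oreth, 90 units, €15,631.20):
Base rate for 6314.36 is 6%.
Origin Oreth qualifies under the Drenia–Oreth agreement and 6314.36 is covered: preferential rate Free applies instead.
The additional-duty order on 6314.36 targets Hesos, not Oreth; it does not apply.
Duty = €15,631.20 × 0% = €0.00.
Line 2 (0321.27, Ulovia, 1,594 units, €274,566.50):
Base rate for 0321.27 is 12.5%.
0321.27 has an FTA preferential rate, but origin Ulovia is not Oreth; base rate stands.
Duty = €274,566.50 × 12.5% = €34,320.81.
Line 3 (6965.63, Ulovia, 2,758 kg, €271,966.38):
Base rate for 6965.63 is 14.5%.
6965.63 has an FTA preferential rate, but origin Ulovia is not Oreth; base rate stands.
Duty = €271,966.38 × 14.5% = €39,435.13.
Line 4 (4534.70, Oreth, 3,072 kg, €525,834.24):
Base rate for 4534.70 is €5.66/kg.
Origin Oreth qualifies under the Drenia–Oreth agreement and 4534.70 is covered: preferential rate Free applies instead.
Duty = €525,834.24 × 0% = €0.00.
Total = €0.00 + €34,320.81 + €39,435.13 + €0.00 = €73,755.94.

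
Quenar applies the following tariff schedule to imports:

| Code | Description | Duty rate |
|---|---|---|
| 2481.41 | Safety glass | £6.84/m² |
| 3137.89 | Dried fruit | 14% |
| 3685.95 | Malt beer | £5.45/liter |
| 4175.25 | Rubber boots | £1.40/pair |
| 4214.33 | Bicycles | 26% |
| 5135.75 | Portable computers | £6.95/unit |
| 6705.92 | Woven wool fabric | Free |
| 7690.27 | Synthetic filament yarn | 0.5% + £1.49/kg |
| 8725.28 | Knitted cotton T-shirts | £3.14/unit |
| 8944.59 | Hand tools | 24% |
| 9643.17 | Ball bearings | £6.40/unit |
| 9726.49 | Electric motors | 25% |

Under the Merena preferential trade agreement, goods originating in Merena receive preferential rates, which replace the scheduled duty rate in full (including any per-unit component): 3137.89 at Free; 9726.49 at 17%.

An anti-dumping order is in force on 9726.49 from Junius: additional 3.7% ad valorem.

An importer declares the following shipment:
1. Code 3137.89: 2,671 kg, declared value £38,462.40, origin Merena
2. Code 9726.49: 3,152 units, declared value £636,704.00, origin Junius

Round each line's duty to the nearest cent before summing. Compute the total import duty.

£182,734.05

Line 1 (3137.89, Merena, 2,671 kg, £38,462.40):
Base rate for 3137.89 is 14%.
Origin Merena qualifies under the Quenar–Merena agreement and 3137.89 is covered: preferential rate Free applies instead.
Duty = £38,462.40 × 0% = £0.00.
Line 2 (9726.49, Junius, 3,152 units, £636,704.00):
Base rate for 9726.49 is 25%.
9726.49 has an FTA preferential rate, but origin Junius is not Merena; base rate stands.
Additional duty on 9726.49 from Junius: +3.7%. Applied ad valorem rate: 25% + 3.7% = 28.7%.
Duty = £636,704.00 × 28.7% = £182,734.05.
Total = £0.00 + £182,734.05 = £182,734.05.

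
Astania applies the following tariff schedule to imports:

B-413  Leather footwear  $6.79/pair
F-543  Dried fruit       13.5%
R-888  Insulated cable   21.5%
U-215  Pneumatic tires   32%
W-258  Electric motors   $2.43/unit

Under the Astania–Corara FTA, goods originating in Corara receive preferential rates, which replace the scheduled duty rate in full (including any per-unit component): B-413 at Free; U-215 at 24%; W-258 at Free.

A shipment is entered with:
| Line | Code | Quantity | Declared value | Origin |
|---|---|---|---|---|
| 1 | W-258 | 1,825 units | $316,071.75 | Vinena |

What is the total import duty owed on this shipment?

Line 1 (W-258, Vinena, 1,825 units, $316,071.75):
Base rate for W-258 is $2.43/unit.
W-258 has an FTA preferential rate, but origin Vinena is not Corara; base rate stands.
Duty = 1,825 × $2.43 = $4,434.75.

$4,434.75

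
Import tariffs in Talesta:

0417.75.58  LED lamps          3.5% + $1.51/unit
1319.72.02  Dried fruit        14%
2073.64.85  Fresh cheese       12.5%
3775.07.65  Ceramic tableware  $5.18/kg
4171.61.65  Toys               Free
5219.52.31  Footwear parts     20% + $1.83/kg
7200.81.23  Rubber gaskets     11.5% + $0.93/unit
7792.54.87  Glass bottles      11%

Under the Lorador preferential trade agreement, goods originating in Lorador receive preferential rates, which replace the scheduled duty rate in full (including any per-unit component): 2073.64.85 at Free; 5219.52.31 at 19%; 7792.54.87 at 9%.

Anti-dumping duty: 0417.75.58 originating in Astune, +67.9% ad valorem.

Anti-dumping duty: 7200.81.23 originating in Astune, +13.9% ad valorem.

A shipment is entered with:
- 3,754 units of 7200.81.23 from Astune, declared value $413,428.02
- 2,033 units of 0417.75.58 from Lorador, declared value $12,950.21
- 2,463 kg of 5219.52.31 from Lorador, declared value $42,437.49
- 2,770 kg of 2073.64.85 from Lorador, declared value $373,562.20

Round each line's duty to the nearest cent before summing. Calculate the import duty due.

Line 1 (7200.81.23, Astune, 3,754 units, $413,428.02):
Base rate for 7200.81.23 is 11.5% + $0.93/unit.
Additional duty on 7200.81.23 from Astune: +13.9%. Applied ad valorem rate: 11.5% + 13.9% = 25.4%.
Duty = $413,428.02 × 25.4% + 3,754 × $0.93 = $108,501.94.
Line 2 (0417.75.58, Lorador, 2,033 units, $12,950.21):
Base rate for 0417.75.58 is 3.5% + $1.51/unit.
Origin Lorador is the FTA partner but 0417.75.58 is not on the preference list; base rate stands.
The additional-duty order on 0417.75.58 targets Astune, not Lorador; it does not apply.
Duty = $12,950.21 × 3.5% + 2,033 × $1.51 = $3,523.09.
Line 3 (5219.52.31, Lorador, 2,463 kg, $42,437.49):
Base rate for 5219.52.31 is 20% + $1.83/kg.
Origin Lorador qualifies under the Talesta–Lorador agreement and 5219.52.31 is covered: preferential rate 19% applies instead.
Duty = $42,437.49 × 19% = $8,063.12.
Line 4 (2073.64.85, Lorador, 2,770 kg, $373,562.20):
Base rate for 2073.64.85 is 12.5%.
Origin Lorador qualifies under the Talesta–Lorador agreement and 2073.64.85 is covered: preferential rate Free applies instead.
Duty = $373,562.20 × 0% = $0.00.
Total = $108,501.94 + $3,523.09 + $8,063.12 + $0.00 = $120,088.15.

$120,088.15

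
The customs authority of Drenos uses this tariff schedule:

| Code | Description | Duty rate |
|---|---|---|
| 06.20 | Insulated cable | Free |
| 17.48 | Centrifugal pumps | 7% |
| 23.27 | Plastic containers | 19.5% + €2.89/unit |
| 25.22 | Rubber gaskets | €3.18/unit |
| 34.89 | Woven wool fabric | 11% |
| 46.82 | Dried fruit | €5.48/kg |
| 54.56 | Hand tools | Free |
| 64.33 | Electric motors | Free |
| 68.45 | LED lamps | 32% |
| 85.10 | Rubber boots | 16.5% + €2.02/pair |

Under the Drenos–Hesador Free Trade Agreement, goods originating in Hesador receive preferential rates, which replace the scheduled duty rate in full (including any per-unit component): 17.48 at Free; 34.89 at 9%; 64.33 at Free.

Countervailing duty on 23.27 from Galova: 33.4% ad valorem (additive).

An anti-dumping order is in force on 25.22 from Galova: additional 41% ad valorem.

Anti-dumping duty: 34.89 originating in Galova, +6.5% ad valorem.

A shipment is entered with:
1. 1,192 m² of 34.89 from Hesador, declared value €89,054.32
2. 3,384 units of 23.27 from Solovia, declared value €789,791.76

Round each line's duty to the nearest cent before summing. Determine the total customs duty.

Line 1 (34.89, Hesador, 1,192 m², €89,054.32):
Base rate for 34.89 is 11%.
Origin Hesador qualifies under the Drenos–Hesador agreement and 34.89 is covered: preferential rate 9% applies instead.
The additional-duty order on 34.89 targets Galova, not Hesador; it does not apply.
Duty = €89,054.32 × 9% = €8,014.89.
Line 2 (23.27, Solovia, 3,384 units, €789,791.76):
Base rate for 23.27 is 19.5% + €2.89/unit.
The additional-duty order on 23.27 targets Galova, not Solovia; it does not apply.
Duty = €789,791.76 × 19.5% + 3,384 × €2.89 = €163,789.15.
Total = €8,014.89 + €163,789.15 = €171,804.04.

€171,804.04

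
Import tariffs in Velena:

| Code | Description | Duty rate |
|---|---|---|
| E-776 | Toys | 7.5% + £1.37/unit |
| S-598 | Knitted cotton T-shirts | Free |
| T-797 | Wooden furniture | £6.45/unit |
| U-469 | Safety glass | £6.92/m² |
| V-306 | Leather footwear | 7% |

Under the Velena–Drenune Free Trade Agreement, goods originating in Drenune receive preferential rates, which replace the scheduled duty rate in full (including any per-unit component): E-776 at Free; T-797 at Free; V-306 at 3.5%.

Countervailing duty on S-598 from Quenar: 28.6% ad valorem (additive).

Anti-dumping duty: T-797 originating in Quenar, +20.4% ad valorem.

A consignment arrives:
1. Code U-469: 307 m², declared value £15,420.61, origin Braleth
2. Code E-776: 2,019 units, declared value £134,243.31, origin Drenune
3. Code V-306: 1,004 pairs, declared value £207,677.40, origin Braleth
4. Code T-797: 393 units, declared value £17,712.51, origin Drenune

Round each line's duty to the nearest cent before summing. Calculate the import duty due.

Line 1 (U-469, Braleth, 307 m², £15,420.61):
Base rate for U-469 is £6.92/m².
Duty = 307 × £6.92 = £2,124.44.
Line 2 (E-776, Drenune, 2,019 units, £134,243.31):
Base rate for E-776 is 7.5% + £1.37/unit.
Origin Drenune qualifies under the Velena–Drenune agreement and E-776 is covered: preferential rate Free applies instead.
Duty = £134,243.31 × 0% = £0.00.
Line 3 (V-306, Braleth, 1,004 pairs, £207,677.40):
Base rate for V-306 is 7%.
V-306 has an FTA preferential rate, but origin Braleth is not Drenune; base rate stands.
Duty = £207,677.40 × 7% = £14,537.42.
Line 4 (T-797, Drenune, 393 units, £17,712.51):
Base rate for T-797 is £6.45/unit.
Origin Drenune qualifies under the Velena–Drenune agreement and T-797 is covered: preferential rate Free applies instead.
The additional-duty order on T-797 targets Quenar, not Drenune; it does not apply.
Duty = £17,712.51 × 0% = £0.00.
Total = £2,124.44 + £0.00 + £14,537.42 + £0.00 = £16,661.86.

£16,661.86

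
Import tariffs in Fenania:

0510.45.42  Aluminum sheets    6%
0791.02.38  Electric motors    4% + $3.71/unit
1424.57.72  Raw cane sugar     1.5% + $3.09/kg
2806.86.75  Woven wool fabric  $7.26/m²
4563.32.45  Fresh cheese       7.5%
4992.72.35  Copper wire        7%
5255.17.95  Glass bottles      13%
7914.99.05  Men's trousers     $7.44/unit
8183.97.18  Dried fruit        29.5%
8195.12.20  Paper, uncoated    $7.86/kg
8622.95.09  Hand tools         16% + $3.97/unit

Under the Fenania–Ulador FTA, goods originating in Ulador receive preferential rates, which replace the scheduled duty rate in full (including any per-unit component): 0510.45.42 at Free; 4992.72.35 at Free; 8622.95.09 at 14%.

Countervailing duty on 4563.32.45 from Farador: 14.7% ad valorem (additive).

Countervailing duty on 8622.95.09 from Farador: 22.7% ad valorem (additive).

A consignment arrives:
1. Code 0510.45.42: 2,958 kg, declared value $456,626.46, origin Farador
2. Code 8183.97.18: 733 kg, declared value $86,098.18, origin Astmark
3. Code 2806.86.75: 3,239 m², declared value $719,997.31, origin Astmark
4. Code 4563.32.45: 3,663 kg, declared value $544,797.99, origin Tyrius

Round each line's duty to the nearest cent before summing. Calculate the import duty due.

Line 1 (0510.45.42, Farador, 2,958 kg, $456,626.46):
Base rate for 0510.45.42 is 6%.
0510.45.42 has an FTA preferential rate, but origin Farador is not Ulador; base rate stands.
Duty = $456,626.46 × 6% = $27,397.59.
Line 2 (8183.97.18, Astmark, 733 kg, $86,098.18):
Base rate for 8183.97.18 is 29.5%.
Duty = $86,098.18 × 29.5% = $25,398.96.
Line 3 (2806.86.75, Astmark, 3,239 m², $719,997.31):
Base rate for 2806.86.75 is $7.26/m².
Duty = 3,239 × $7.26 = $23,515.14.
Line 4 (4563.32.45, Tyrius, 3,663 kg, $544,797.99):
Base rate for 4563.32.45 is 7.5%.
The additional-duty order on 4563.32.45 targets Farador, not Tyrius; it does not apply.
Duty = $544,797.99 × 7.5% = $40,859.85.
Total = $27,397.59 + $25,398.96 + $23,515.14 + $40,859.85 = $117,171.54.

$117,171.54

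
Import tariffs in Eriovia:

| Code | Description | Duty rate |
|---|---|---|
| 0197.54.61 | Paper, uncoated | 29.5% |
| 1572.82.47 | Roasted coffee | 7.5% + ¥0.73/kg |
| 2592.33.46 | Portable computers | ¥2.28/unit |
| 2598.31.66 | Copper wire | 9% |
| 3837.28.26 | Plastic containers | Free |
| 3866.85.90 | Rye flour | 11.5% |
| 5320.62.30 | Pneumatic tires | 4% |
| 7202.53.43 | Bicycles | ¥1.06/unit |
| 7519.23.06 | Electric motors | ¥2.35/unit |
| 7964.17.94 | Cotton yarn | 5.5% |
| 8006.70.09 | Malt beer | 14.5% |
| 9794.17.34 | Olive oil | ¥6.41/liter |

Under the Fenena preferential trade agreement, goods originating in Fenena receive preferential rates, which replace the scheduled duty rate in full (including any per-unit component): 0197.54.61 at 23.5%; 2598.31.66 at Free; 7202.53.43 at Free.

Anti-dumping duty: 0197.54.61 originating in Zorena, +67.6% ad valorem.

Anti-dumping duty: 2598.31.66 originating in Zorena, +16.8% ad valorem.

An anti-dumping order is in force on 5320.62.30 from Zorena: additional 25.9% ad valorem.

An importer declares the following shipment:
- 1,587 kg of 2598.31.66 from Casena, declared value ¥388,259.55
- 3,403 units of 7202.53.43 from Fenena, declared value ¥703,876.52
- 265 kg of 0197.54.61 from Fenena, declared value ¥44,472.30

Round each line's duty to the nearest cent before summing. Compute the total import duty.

Line 1 (2598.31.66, Casena, 1,587 kg, ¥388,259.55):
Base rate for 2598.31.66 is 9%.
2598.31.66 has an FTA preferential rate, but origin Casena is not Fenena; base rate stands.
The additional-duty order on 2598.31.66 targets Zorena, not Casena; it does not apply.
Duty = ¥388,259.55 × 9% = ¥34,943.36.
Line 2 (7202.53.43, Fenena, 3,403 units, ¥703,876.52):
Base rate for 7202.53.43 is ¥1.06/unit.
Origin Fenena qualifies under the Eriovia–Fenena agreement and 7202.53.43 is covered: preferential rate Free applies instead.
Duty = ¥703,876.52 × 0% = ¥0.00.
Line 3 (0197.54.61, Fenena, 265 kg, ¥44,472.30):
Base rate for 0197.54.61 is 29.5%.
Origin Fenena qualifies under the Eriovia–Fenena agreement and 0197.54.61 is covered: preferential rate 23.5% applies instead.
The additional-duty order on 0197.54.61 targets Zorena, not Fenena; it does not apply.
Duty = ¥44,472.30 × 23.5% = ¥10,450.99.
Total = ¥34,943.36 + ¥0.00 + ¥10,450.99 = ¥45,394.35.

¥45,394.35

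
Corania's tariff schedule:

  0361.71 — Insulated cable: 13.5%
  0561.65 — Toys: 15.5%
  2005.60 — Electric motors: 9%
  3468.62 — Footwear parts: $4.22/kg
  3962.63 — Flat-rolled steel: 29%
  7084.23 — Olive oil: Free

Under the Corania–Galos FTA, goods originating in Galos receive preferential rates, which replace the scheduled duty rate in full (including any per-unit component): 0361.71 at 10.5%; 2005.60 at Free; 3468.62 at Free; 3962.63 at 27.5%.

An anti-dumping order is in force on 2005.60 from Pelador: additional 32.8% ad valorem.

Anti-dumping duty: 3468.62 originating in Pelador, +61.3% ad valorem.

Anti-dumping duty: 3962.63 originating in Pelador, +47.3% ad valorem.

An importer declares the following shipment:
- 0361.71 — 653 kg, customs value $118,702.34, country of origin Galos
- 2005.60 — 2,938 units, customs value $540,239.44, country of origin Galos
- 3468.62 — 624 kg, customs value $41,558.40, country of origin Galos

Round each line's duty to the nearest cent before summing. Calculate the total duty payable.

Line 1 (0361.71, Galos, 653 kg, $118,702.34):
Base rate for 0361.71 is 13.5%.
Origin Galos qualifies under the Corania–Galos agreement and 0361.71 is covered: preferential rate 10.5% applies instead.
Duty = $118,702.34 × 10.5% = $12,463.75.
Line 2 (2005.60, Galos, 2,938 units, $540,239.44):
Base rate for 2005.60 is 9%.
Origin Galos qualifies under the Corania–Galos agreement and 2005.60 is covered: preferential rate Free applies instead.
The additional-duty order on 2005.60 targets Pelador, not Galos; it does not apply.
Duty = $540,239.44 × 0% = $0.00.
Line 3 (3468.62, Galos, 624 kg, $41,558.40):
Base rate for 3468.62 is $4.22/kg.
Origin Galos qualifies under the Corania–Galos agreement and 3468.62 is covered: preferential rate Free applies instead.
The additional-duty order on 3468.62 targets Pelador, not Galos; it does not apply.
Duty = $41,558.40 × 0% = $0.00.
Total = $12,463.75 + $0.00 + $0.00 = $12,463.75.

$12,463.75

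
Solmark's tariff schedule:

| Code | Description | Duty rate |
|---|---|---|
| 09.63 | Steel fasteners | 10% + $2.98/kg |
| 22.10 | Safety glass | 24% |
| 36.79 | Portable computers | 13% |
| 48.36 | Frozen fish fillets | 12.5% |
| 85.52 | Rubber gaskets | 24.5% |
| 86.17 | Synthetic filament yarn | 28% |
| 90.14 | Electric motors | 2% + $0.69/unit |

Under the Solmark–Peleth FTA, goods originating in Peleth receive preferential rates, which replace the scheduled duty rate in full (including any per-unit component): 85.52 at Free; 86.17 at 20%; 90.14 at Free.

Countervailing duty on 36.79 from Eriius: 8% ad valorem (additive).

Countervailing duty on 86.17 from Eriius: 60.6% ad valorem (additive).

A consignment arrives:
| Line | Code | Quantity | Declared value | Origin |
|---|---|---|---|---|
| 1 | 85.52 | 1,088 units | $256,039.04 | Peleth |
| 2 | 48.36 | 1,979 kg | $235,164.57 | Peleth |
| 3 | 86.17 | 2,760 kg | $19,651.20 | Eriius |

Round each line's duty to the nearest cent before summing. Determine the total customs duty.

$46,806.53

Line 1 (85.52, Peleth, 1,088 units, $256,039.04):
Base rate for 85.52 is 24.5%.
Origin Peleth qualifies under the Solmark–Peleth agreement and 85.52 is covered: preferential rate Free applies instead.
Duty = $256,039.04 × 0% = $0.00.
Line 2 (48.36, Peleth, 1,979 kg, $235,164.57):
Base rate for 48.36 is 12.5%.
Origin Peleth is the FTA partner but 48.36 is not on the preference list; base rate stands.
Duty = $235,164.57 × 12.5% = $29,395.57.
Line 3 (86.17, Eriius, 2,760 kg, $19,651.20):
Base rate for 86.17 is 28%.
86.17 has an FTA preferential rate, but origin Eriius is not Peleth; base rate stands.
Additional duty on 86.17 from Eriius: +60.6%. Applied ad valorem rate: 28% + 60.6% = 88.6%.
Duty = $19,651.20 × 88.6% = $17,410.96.
Total = $0.00 + $29,395.57 + $17,410.96 = $46,806.53.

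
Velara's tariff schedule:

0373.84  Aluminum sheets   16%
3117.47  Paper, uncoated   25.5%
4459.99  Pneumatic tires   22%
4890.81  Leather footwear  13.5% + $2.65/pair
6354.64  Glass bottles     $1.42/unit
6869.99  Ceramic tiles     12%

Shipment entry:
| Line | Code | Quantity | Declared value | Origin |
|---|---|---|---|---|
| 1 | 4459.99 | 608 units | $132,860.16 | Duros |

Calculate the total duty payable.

$29,229.24

Line 1 (4459.99, Duros, 608 units, $132,860.16):
Base rate for 4459.99 is 22%.
Duty = $132,860.16 × 22% = $29,229.24.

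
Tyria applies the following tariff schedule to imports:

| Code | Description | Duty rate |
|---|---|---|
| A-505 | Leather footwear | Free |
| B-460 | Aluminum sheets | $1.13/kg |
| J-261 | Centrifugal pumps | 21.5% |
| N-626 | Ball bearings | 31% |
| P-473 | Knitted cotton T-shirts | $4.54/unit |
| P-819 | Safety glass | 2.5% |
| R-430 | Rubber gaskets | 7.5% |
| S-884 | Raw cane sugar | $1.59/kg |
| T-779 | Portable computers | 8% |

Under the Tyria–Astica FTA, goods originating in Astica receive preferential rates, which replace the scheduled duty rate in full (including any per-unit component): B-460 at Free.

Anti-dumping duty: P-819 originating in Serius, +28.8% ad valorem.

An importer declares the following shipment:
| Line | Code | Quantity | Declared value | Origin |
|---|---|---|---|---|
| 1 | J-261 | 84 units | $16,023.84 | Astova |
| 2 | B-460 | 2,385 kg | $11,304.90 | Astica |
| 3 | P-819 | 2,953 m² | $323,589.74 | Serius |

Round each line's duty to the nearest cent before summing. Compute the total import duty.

Line 1 (J-261, Astova, 84 units, $16,023.84):
Base rate for J-261 is 21.5%.
Duty = $16,023.84 × 21.5% = $3,445.13.
Line 2 (B-460, Astica, 2,385 kg, $11,304.90):
Base rate for B-460 is $1.13/kg.
Origin Astica qualifies under the Tyria–Astica agreement and B-460 is covered: preferential rate Free applies instead.
Duty = $11,304.90 × 0% = $0.00.
Line 3 (P-819, Serius, 2,953 m², $323,589.74):
Base rate for P-819 is 2.5%.
Additional duty on P-819 from Serius: +28.8%. Applied ad valorem rate: 2.5% + 28.8% = 31.3%.
Duty = $323,589.74 × 31.3% = $101,283.59.
Total = $3,445.13 + $0.00 + $101,283.59 = $104,728.72.

$104,728.72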